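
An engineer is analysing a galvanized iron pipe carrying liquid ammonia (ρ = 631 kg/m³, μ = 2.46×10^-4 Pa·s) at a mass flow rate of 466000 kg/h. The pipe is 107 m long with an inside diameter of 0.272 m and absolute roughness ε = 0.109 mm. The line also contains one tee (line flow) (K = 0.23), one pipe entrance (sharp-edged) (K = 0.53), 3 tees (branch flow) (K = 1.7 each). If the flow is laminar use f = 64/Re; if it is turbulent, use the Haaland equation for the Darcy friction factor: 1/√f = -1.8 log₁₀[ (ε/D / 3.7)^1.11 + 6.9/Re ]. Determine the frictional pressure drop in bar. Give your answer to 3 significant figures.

ṁ = 466000 kg/h = 466000/3600 = 129.4 kg/s.
A = πD²/4 = π(0.272)²/4 = 0.05811 m²; mean velocity V = ṁ/(ρA) = 129.4/(631 · 0.05811) = 3.53 m/s.
Reynolds number Re = ρVD/μ = 631 · 3.53 · 0.272 / 0.000246 = 2.463e+06.
Re > 4000 → turbulent. Relative roughness ε/D = 0.000109/0.272 = 0.000401. Haaland: 1/√f = -1.8 log₁₀[(0.000401/3.7)^1.11 + 6.9/2.463e+06] = -1.8 log₁₀[3.97e-05 + 2.8e-06] = 7.869, so f = 0.01615.
Total minor-loss coefficient ΣK = 1·0.23 + 1·0.53 + 3·1.7 = 5.86.
ΔP = [f·L/D + ΣK]·(ρV²/2) = [0.01615·107/0.272 + 5.86]·(631·3.53²/2) = [6.352 + 5.86]·3932 = 4.802e+04 Pa.
ΔP = 4.802e+04 Pa = 0.480 bar.

ΔP ≈ 0.480 bar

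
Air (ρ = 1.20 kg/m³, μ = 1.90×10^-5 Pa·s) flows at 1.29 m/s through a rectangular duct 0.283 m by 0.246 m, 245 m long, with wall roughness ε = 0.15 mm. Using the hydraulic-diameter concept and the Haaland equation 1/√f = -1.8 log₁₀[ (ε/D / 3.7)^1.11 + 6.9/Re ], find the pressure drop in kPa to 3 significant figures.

ΔP ≈ 0.0245 kPa

Hydraulic diameter D_h = 4A/P = 4·(0.283·0.246)/(2·(0.283+0.246)) = 0.2785/1.058 = 0.2632 m.
Re = ρVD_h/μ = 1.2·1.29·0.2632/1.9e-05 = 2.144e+04.
ε/D_h = 0.00015/0.2632 = 0.00057; Haaland gives 1/√f = -1.8 log₁₀[5.86e-05+0.000322] = 6.156, so f = 0.02639.
ΔP = f(L/D_h)(ρV²/2) = 0.02639·245/0.2632·0.9985 = 24.53 Pa.
ΔP = 0.0245 kPa.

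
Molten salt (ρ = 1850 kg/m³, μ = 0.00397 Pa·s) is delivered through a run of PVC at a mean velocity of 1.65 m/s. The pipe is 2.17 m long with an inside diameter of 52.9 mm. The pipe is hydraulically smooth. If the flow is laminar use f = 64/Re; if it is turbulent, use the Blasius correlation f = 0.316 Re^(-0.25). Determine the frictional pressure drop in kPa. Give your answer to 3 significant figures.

Reynolds number Re = ρVD/μ = 1850 · 1.65 · 0.0529 / 0.00397 = 4.067e+04.
Re > 4000 → turbulent. Smooth-pipe (Blasius): f = 0.316 Re^(-0.25) = 0.316/(4.067e+04)^0.25 = 0.02225.
Darcy-Weisbach: ΔP = f(L/D)(ρV²/2) = 0.02225·(2.17/0.0529)·(1850·1.65²/2) = 0.02225·41.02·2518 = 2299 Pa.
ΔP = 2299 Pa = 2.30 kPa.

ΔP ≈ 2.30 kPa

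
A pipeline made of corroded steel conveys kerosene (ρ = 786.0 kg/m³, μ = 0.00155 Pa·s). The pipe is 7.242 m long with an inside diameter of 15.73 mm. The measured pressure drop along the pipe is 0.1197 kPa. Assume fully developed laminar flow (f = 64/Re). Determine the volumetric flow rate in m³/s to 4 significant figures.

Q ≈ 1.602×10^-5 m³/s

For laminar flow, f = 64/Re with Re = ρVD/μ, so Darcy-Weisbach reduces to ΔP = 32μLV/D². Solving for V: V = ΔP·D²/(32μL) = 119.7·(0.01573)²/(32·0.00155·7.242) = 0.08245 m/s.
Check: Re = ρVD/μ = 786·0.08245·0.01573/0.00155 = 657.7 < 2300, so the laminar assumption holds.
Q = V·A = 0.08245·(π/4·0.01573²) = 1.602e-05 m³/s = 1.602×10^-5 m³/s.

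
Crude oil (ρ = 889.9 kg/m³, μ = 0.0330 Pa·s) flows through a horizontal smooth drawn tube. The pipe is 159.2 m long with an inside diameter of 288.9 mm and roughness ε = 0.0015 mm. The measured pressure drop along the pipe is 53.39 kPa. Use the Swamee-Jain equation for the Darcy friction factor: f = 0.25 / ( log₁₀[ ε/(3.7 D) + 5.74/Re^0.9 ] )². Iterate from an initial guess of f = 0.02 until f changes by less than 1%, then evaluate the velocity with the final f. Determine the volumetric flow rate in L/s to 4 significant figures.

Rearranging Darcy-Weisbach: V = √(2·ΔP·D/(f·L·ρ)). With ε/D = 1.5e-06/0.2889 = 5.19e-06, iterate starting from f = 0.02:
  f = 0.02 → V = √(2·5.339e+04·0.2889/(0.02·159.2·889.9)) = 3.3 m/s; Re = ρVD/μ = 2.571e+04; f → 0.02428
  f = 0.02428 → V = 2.995 m/s; Re = 2.333e+04; f → 0.02486
  f = 0.02486 → V = 2.96 m/s; Re = 2.306e+04; f → 0.02493
Converged (Δf/f < 1%). With the final f = 0.02493: V = √(2·5.339e+04·0.2889/(0.02493·159.2·889.9)) = 2.955 m/s.
Q = V·A = 2.955·(π/4·0.2889²) = 0.1937 m³/s = 193.7 L/s.

Q ≈ 193.7 L/s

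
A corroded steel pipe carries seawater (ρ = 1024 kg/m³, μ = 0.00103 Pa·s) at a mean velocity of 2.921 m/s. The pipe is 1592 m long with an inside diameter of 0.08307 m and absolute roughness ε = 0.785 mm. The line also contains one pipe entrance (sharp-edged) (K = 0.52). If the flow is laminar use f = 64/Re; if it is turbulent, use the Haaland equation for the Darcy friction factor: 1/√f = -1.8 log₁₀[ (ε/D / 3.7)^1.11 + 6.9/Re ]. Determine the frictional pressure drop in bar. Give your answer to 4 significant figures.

ΔP ≈ 31.42 bar

Reynolds number Re = ρVD/μ = 1024 · 2.921 · 0.08307 / 0.00103 = 2.412e+05.
Re > 4000 → turbulent. Relative roughness ε/D = 0.000785/0.08307 = 0.00945. Haaland: 1/√f = -1.8 log₁₀[(0.00945/3.7)^1.11 + 6.9/2.412e+05] = -1.8 log₁₀[0.00132 + 2.86e-05] = 5.164, so f = 0.0375.
Total minor-loss coefficient ΣK = 1·0.52 = 0.52.
ΔP = [f·L/D + ΣK]·(ρV²/2) = [0.0375·1592/0.08307 + 0.52]·(1024·2.921²/2) = [718.8 + 0.52]·4369 = 3.142e+06 Pa.
ΔP = 3.142e+06 Pa = 31.42 bar.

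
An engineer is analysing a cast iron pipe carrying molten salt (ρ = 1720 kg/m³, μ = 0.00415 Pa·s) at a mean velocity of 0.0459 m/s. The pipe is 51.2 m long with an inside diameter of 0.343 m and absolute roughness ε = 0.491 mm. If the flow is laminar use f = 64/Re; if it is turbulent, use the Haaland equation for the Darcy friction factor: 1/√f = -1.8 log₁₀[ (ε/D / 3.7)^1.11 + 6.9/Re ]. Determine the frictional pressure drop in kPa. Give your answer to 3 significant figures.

ΔP ≈ 0.00983 kPa

Reynolds number Re = ρVD/μ = 1720 · 0.0459 · 0.343 / 0.00415 = 6525.
Re > 4000 → turbulent. Relative roughness ε/D = 0.000491/0.343 = 0.00143. Haaland: 1/√f = -1.8 log₁₀[(0.00143/3.7)^1.11 + 6.9/6525] = -1.8 log₁₀[0.000163 + 0.00106] = 5.244, so f = 0.03636.
Darcy-Weisbach: ΔP = f(L/D)(ρV²/2) = 0.03636·(51.2/0.343)·(1720·0.0459²/2) = 0.03636·149.3·1.812 = 9.834 Pa.
ΔP = 9.834 Pa = 0.00983 kPa.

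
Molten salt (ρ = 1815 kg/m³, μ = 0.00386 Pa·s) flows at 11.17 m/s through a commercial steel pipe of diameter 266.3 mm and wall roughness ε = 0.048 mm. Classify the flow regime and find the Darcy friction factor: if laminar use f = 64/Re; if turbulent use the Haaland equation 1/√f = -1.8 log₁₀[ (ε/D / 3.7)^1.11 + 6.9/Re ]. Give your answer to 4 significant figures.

Re = ρVD/μ = 1815·11.17·0.2663/0.00386 = 1.399e+06.
Re > 4000 → turbulent. ε/D = 4.8e-05/0.2663 = 0.00018; Haaland: 1/√f = -1.8 log₁₀[1.63e-05 + 4.93e-06] = 8.41, so f = 0.01414.

f ≈ 0.01414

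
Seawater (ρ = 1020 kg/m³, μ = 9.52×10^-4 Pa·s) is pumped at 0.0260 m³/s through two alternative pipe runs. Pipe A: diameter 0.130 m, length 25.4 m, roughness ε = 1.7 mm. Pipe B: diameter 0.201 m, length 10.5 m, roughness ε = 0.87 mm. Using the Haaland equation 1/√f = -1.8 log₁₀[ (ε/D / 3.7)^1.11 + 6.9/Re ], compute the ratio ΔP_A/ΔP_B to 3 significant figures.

Pipe A: V = Q/A = 0.026/0.01327 = 1.959 m/s; Re = 2.728e+05; ε/D = 0.0131; Haaland → f = 0.04185; ΔP_A = f(L/D)(ρV²/2) = 1.6e+04 Pa.
Pipe B: V = Q/A = 0.026/0.03173 = 0.8194 m/s; Re = 1.765e+05; ε/D = 0.00433; Haaland → f = 0.02968; ΔP_B = f(L/D)(ρV²/2) = 530.8 Pa.
ΔP_A/ΔP_B = 1.6e+04/530.8 = 30.1.

ΔP_A/ΔP_B ≈ 30.1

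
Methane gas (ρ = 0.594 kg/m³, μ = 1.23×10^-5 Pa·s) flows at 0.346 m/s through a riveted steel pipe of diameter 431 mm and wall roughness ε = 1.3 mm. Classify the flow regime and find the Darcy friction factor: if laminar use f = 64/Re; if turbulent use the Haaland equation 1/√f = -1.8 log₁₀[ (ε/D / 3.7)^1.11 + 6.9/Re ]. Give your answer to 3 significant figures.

f ≈ 0.0373

Re = ρVD/μ = 0.594·0.346·0.431/1.23e-05 = 7202.
Re > 4000 → turbulent. ε/D = 0.0013/0.431 = 0.00302; Haaland: 1/√f = -1.8 log₁₀[0.000373 + 0.000958] = 5.177, so f = 0.03732.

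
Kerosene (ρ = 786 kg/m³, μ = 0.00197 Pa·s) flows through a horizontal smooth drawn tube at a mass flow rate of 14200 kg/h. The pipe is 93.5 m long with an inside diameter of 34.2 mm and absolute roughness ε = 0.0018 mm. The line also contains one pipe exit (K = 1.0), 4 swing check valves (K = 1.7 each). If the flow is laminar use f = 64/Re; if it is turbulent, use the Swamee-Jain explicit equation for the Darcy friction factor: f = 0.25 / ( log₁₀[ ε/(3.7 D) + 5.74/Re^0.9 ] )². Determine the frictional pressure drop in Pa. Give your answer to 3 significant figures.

ṁ = 14200 kg/h = 14200/3600 = 3.944 kg/s.
A = πD²/4 = π(0.0342)²/4 = 0.0009186 m²; mean velocity V = ṁ/(ρA) = 3.944/(786 · 0.0009186) = 5.463 m/s.
Reynolds number Re = ρVD/μ = 786 · 5.463 · 0.0342 / 0.00197 = 7.454e+04.
Re > 4000 → turbulent. Relative roughness ε/D = 1.8e-06/0.0342 = 5.26e-05. Swamee-Jain: f = 0.25/(log₁₀[5.26e-05/3.7 + 5.74/7.454e+04^0.9])² = 0.25/(log₁₀[1.42e-05 + 0.000236])² = 0.25/(-3.601)² = 0.01928.
Total minor-loss coefficient ΣK = 1·1 + 4·1.7 = 7.8.
ΔP = [f·L/D + ΣK]·(ρV²/2) = [0.01928·93.5/0.0342 + 7.8]·(786·5.463²/2) = [52.71 + 7.8]·1.173e+04 = 7.097e+05 Pa.

ΔP ≈ 710000 Pa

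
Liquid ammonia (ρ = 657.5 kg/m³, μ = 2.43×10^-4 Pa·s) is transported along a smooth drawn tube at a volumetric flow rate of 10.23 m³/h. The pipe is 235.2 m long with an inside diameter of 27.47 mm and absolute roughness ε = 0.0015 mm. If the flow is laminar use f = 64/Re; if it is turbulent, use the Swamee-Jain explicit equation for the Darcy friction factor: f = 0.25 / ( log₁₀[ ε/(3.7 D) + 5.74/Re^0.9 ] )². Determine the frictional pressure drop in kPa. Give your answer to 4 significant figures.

ΔP ≈ 944.3 kPa

Q = 10.23 m³/h = 10.23/3600 = 0.002842 m³/s.
Cross-sectional area A = πD²/4 = π(0.02747)²/4 = 0.0005927 m²; mean velocity V = Q/A = 0.002842/0.0005927 = 4.795 m/s.
Reynolds number Re = ρVD/μ = 657.5 · 4.795 · 0.02747 / 0.000243 = 3.564e+05.
Re > 4000 → turbulent. Relative roughness ε/D = 1.5e-06/0.02747 = 5.46e-05. Swamee-Jain: f = 0.25/(log₁₀[5.46e-05/3.7 + 5.74/3.564e+05^0.9])² = 0.25/(log₁₀[1.48e-05 + 5.78e-05])² = 0.25/(-4.139)² = 0.01459.
Darcy-Weisbach: ΔP = f(L/D)(ρV²/2) = 0.01459·(235.2/0.02747)·(657.5·4.795²/2) = 0.01459·8562·7558 = 9.443e+05 Pa.
ΔP = 9.443e+05 Pa = 944.3 kPa.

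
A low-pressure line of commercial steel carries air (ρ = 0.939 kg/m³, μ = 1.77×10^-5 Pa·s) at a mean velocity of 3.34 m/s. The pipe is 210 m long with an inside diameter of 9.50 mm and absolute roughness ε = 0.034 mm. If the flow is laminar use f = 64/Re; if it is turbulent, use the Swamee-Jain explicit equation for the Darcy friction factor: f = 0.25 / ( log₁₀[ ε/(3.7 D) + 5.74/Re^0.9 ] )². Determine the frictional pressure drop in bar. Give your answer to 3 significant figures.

ΔP ≈ 0.0440 bar

Reynolds number Re = ρVD/μ = 0.939 · 3.34 · 0.0095 / 1.77e-05 = 1683.
Re < 2300 → laminar flow, so f = 64/Re = 64/1683 = 0.03802 (the turbulent correlation is not needed).
Darcy-Weisbach: ΔP = f(L/D)(ρV²/2) = 0.03802·(210/0.0095)·(0.939·3.34²/2) = 0.03802·2.211e+04·5.238 = 4402 Pa.
ΔP = 4402 Pa = 0.0440 bar.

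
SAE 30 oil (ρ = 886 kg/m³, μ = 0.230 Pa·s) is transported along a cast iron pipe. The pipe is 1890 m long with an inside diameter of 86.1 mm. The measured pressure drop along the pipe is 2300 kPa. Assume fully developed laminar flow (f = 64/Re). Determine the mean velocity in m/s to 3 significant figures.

V ≈ 1.23 m/s

For laminar flow, f = 64/Re with Re = ρVD/μ, so Darcy-Weisbach reduces to ΔP = 32μLV/D². Solving for V: V = ΔP·D²/(32μL) = 2.3e+06·(0.0861)²/(32·0.23·1890) = 1.226 m/s.
Check: Re = ρVD/μ = 886·1.226·0.0861/0.23 = 406.5 < 2300, so the laminar assumption holds.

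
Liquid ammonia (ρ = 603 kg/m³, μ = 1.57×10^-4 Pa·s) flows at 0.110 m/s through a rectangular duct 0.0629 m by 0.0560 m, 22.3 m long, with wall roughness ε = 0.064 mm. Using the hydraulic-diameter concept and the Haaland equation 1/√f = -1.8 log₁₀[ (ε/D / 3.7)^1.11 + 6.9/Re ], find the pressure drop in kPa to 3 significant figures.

ΔP ≈ 0.0366 kPa

Hydraulic diameter D_h = 4A/P = 4·(0.0629·0.056)/(2·(0.0629+0.056)) = 0.01409/0.2378 = 0.05925 m.
Re = ρVD_h/μ = 603·0.11·0.05925/0.000157 = 2.503e+04.
ε/D_h = 6.4e-05/0.05925 = 0.00108; Haaland gives 1/√f = -1.8 log₁₀[0.000119+0.000276] = 6.126, so f = 0.02664.
ΔP = f(L/D_h)(ρV²/2) = 0.02664·22.3/0.05925·3.648 = 36.58 Pa.
ΔP = 0.0366 kPa.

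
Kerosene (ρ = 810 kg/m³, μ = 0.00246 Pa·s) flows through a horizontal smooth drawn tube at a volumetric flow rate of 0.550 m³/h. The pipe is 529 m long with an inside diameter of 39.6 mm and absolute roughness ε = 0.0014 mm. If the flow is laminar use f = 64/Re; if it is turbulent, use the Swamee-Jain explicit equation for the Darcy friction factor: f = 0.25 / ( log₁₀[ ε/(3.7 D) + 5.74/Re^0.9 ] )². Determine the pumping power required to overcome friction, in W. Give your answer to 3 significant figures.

P ≈ 0.503 W

Q = 0.550 m³/h = 0.550/3600 = 0.0001528 m³/s.
Cross-sectional area A = πD²/4 = π(0.0396)²/4 = 0.001232 m²; mean velocity V = Q/A = 0.0001528/0.001232 = 0.124 m/s.
Reynolds number Re = ρVD/μ = 810 · 0.124 · 0.0396 / 0.00246 = 1617.
Re < 2300 → laminar flow, so f = 64/Re = 64/1617 = 0.03957 (the turbulent correlation is not needed).
Darcy-Weisbach: ΔP = f(L/D)(ρV²/2) = 0.03957·(529/0.0396)·(810·0.124²/2) = 0.03957·1.336e+04·6.232 = 3294 Pa.
Pumping power P = QΔP = 0.0001528·3294 = 0.5033 W = 0.503 W.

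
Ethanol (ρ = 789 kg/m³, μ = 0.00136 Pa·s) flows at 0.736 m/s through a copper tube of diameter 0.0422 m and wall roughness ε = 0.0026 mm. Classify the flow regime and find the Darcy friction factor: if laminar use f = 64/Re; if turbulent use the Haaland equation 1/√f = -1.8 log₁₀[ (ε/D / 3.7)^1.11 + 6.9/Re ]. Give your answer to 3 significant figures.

Re = ρVD/μ = 789·0.736·0.0422/0.00136 = 1.802e+04.
Re > 4000 → turbulent. ε/D = 2.6e-06/0.0422 = 6.16e-05; Haaland: 1/√f = -1.8 log₁₀[4.96e-06 + 0.000383] = 6.14, so f = 0.02652.

f ≈ 0.0265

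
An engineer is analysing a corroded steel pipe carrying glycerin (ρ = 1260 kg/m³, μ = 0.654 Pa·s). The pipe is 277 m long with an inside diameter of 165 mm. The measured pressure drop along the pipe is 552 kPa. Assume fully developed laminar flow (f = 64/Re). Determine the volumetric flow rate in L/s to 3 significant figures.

Q ≈ 55.4 L/s

For laminar flow, f = 64/Re with Re = ρVD/μ, so Darcy-Weisbach reduces to ΔP = 32μLV/D². Solving for V: V = ΔP·D²/(32μL) = 5.52e+05·(0.165)²/(32·0.654·277) = 2.592 m/s.
Check: Re = ρVD/μ = 1260·2.592·0.165/0.654 = 824.1 < 2300, so the laminar assumption holds.
Q = V·A = 2.592·(π/4·0.165²) = 0.05543 m³/s = 55.4 L/s.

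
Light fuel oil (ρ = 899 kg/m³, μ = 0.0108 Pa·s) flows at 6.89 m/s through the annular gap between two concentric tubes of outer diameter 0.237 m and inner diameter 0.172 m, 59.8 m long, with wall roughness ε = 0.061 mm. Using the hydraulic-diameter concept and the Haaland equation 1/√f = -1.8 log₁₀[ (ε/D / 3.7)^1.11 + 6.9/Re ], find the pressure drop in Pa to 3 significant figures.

ΔP ≈ 483000 Pa

Hydraulic diameter D_h = 4A/P = D_o - D_i = 0.237 - 0.172 = 0.065 m.
Re = ρVD_h/μ = 899·6.89·0.065/0.0108 = 3.728e+04.
ε/D_h = 6.1e-05/0.065 = 0.000938; Haaland gives 1/√f = -1.8 log₁₀[0.000102+0.000185] = 6.376, so f = 0.0246.
ΔP = f(L/D_h)(ρV²/2) = 0.0246·59.8/0.065·2.134e+04 = 4.83e+05 Pa.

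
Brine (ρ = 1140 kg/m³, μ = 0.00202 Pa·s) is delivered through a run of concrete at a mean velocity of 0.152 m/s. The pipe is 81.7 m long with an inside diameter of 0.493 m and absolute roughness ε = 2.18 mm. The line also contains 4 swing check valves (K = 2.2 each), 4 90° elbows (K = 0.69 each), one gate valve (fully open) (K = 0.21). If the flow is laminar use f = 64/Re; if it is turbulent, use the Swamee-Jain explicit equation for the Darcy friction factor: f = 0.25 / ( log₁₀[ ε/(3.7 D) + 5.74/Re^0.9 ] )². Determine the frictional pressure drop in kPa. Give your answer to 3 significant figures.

ΔP ≈ 0.225 kPa

Reynolds number Re = ρVD/μ = 1140 · 0.152 · 0.493 / 0.00202 = 4.229e+04.
Re > 4000 → turbulent. Relative roughness ε/D = 0.00218/0.493 = 0.00442. Swamee-Jain: f = 0.25/(log₁₀[0.00442/3.7 + 5.74/4.229e+04^0.9])² = 0.25/(log₁₀[0.0012 + 0.000394])² = 0.25/(-2.799)² = 0.03191.
Total minor-loss coefficient ΣK = 4·2.2 + 4·0.69 + 1·0.21 = 11.8.
ΔP = [f·L/D + ΣK]·(ρV²/2) = [0.03191·81.7/0.493 + 11.8]·(1140·0.152²/2) = [5.289 + 11.8]·13.17 = 224.6 Pa.
ΔP = 224.6 Pa = 0.225 kPa.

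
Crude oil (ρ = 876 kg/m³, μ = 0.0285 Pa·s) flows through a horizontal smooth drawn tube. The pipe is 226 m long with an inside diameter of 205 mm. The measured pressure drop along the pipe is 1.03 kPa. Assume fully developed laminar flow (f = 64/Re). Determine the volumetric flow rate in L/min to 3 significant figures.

Q ≈ 416 L/min

For laminar flow, f = 64/Re with Re = ρVD/μ, so Darcy-Weisbach reduces to ΔP = 32μLV/D². Solving for V: V = ΔP·D²/(32μL) = 1030·(0.205)²/(32·0.0285·226) = 0.21 m/s.
Check: Re = ρVD/μ = 876·0.21·0.205/0.0285 = 1323 < 2300, so the laminar assumption holds.
Q = V·A = 0.21·(π/4·0.205²) = 0.006932 m³/s = 416 L/min.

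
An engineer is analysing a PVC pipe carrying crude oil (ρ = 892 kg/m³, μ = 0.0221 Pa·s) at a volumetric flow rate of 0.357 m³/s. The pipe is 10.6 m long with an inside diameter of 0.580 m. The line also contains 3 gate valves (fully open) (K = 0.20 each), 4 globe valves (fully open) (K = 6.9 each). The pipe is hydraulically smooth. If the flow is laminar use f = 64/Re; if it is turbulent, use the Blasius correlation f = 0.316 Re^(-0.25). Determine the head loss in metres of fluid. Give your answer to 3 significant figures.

h_f ≈ 2.66 m

Cross-sectional area A = πD²/4 = π(0.58)²/4 = 0.2642 m²; mean velocity V = Q/A = 0.357/0.2642 = 1.351 m/s.
Reynolds number Re = ρVD/μ = 892 · 1.351 · 0.58 / 0.0221 = 3.163e+04.
Re > 4000 → turbulent. Smooth-pipe (Blasius): f = 0.316 Re^(-0.25) = 0.316/(3.163e+04)^0.25 = 0.02369.
Total minor-loss coefficient ΣK = 3·0.2 + 4·6.9 = 28.2.
ΔP = [f·L/D + ΣK]·(ρV²/2) = [0.02369·10.6/0.58 + 28.2]·(892·1.351²/2) = [0.433 + 28.2]·814.3 = 2.332e+04 Pa.
Head loss h_f = ΔP/(ρg) = 2.332e+04/(892·9.81) = 2.66 m.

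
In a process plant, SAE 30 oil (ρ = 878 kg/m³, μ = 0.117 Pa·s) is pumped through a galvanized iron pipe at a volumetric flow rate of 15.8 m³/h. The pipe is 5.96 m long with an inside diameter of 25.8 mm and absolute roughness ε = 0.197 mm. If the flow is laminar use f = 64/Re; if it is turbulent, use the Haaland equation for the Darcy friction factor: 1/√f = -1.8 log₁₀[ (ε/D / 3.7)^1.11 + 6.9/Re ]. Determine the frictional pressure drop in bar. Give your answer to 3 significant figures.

ΔP ≈ 2.81 bar

Q = 15.8 m³/h = 15.8/3600 = 0.004389 m³/s.
Cross-sectional area A = πD²/4 = π(0.0258)²/4 = 0.0005228 m²; mean velocity V = Q/A = 0.004389/0.0005228 = 8.395 m/s.
Reynolds number Re = ρVD/μ = 878 · 8.395 · 0.0258 / 0.117 = 1625.
Re < 2300 → laminar flow, so f = 64/Re = 64/1625 = 0.03938 (the turbulent correlation is not needed).
Darcy-Weisbach: ΔP = f(L/D)(ρV²/2) = 0.03938·(5.96/0.0258)·(878·8.395²/2) = 0.03938·231·3.094e+04 = 2.814e+05 Pa.
ΔP = 2.814e+05 Pa = 2.81 bar.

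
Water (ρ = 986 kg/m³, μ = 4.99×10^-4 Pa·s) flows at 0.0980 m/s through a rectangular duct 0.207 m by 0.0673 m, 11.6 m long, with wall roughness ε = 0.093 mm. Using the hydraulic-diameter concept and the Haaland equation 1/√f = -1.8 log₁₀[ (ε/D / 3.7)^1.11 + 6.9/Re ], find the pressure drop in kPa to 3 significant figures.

Hydraulic diameter D_h = 4A/P = 4·(0.207·0.0673)/(2·(0.207+0.0673)) = 0.05572/0.5486 = 0.1016 m.
Re = ρVD_h/μ = 986·0.098·0.1016/0.000499 = 1.967e+04.
ε/D_h = 9.3e-05/0.1016 = 0.000916; Haaland gives 1/√f = -1.8 log₁₀[9.93e-05+0.000351] = 6.024, so f = 0.02756.
ΔP = f(L/D_h)(ρV²/2) = 0.02756·11.6/0.1016·4.735 = 14.9 Pa.
ΔP = 0.0149 kPa.

ΔP ≈ 0.0149 kPa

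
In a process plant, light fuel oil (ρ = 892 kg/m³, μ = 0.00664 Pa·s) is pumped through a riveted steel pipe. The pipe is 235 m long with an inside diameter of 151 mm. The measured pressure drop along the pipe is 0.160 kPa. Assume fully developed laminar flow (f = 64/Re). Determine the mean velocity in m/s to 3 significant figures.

V ≈ 0.0731 m/s

For laminar flow, f = 64/Re with Re = ρVD/μ, so Darcy-Weisbach reduces to ΔP = 32μLV/D². Solving for V: V = ΔP·D²/(32μL) = 160·(0.151)²/(32·0.00664·235) = 0.07306 m/s.
Check: Re = ρVD/μ = 892·0.07306·0.151/0.00664 = 1482 < 2300, so the laminar assumption holds.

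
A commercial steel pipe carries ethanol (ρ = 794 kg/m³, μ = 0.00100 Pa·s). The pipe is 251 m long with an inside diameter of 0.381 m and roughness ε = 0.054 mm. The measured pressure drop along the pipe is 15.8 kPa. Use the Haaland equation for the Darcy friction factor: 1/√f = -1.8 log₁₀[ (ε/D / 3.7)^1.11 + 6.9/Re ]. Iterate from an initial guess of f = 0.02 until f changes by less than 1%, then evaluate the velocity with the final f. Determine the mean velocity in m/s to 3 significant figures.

Rearranging Darcy-Weisbach: V = √(2·ΔP·D/(f·L·ρ)). With ε/D = 5.4e-05/0.381 = 0.000142, iterate starting from f = 0.02:
  f = 0.02 → V = √(2·1.58e+04·0.381/(0.02·251·794)) = 1.738 m/s; Re = ρVD/μ = 5.258e+05; f → 0.01464
  f = 0.01464 → V = 2.031 m/s; Re = 6.145e+05; f → 0.01443
  f = 0.01443 → V = 2.046 m/s; Re = 6.189e+05; f → 0.01442
Converged (Δf/f < 1%). With the final f = 0.01442: V = √(2·1.58e+04·0.381/(0.01442·251·794)) = 2.047 m/s.

V ≈ 2.05 m/s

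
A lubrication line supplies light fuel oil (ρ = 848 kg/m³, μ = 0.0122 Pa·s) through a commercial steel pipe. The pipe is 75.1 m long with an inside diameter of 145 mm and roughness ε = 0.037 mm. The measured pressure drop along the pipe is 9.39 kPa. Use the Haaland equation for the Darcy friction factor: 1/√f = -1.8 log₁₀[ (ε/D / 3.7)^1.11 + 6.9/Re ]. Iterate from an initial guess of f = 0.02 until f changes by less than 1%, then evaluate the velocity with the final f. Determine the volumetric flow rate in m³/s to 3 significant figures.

Rearranging Darcy-Weisbach: V = √(2·ΔP·D/(f·L·ρ)). With ε/D = 3.7e-05/0.145 = 0.000255, iterate starting from f = 0.02:
  f = 0.02 → V = √(2·9390·0.145/(0.02·75.1·848)) = 1.462 m/s; Re = ρVD/μ = 1.474e+04; f → 0.02821
  f = 0.02821 → V = 1.231 m/s; Re = 1.241e+04; f → 0.02946
  f = 0.02946 → V = 1.205 m/s; Re = 1.214e+04; f → 0.02963
Converged (Δf/f < 1%). With the final f = 0.02963: V = √(2·9390·0.145/(0.02963·75.1·848)) = 1.201 m/s.
Q = V·A = 1.201·(π/4·0.145²) = 0.01984 m³/s = 0.0198 m³/s.

Q ≈ 0.0198 m³/s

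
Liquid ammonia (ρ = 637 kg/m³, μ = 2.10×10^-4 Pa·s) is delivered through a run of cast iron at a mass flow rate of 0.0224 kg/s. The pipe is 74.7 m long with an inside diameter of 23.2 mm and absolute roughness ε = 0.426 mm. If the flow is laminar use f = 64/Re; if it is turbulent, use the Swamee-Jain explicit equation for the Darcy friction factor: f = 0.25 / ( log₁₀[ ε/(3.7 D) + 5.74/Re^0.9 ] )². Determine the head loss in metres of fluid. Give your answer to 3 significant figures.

h_f ≈ 0.0622 m

A = πD²/4 = π(0.0232)²/4 = 0.0004227 m²; mean velocity V = ṁ/(ρA) = 0.0224/(637 · 0.0004227) = 0.08318 m/s.
Reynolds number Re = ρVD/μ = 637 · 0.08318 · 0.0232 / 0.00021 = 5854.
Re > 4000 → turbulent. Relative roughness ε/D = 0.000426/0.0232 = 0.0184. Swamee-Jain: f = 0.25/(log₁₀[0.0184/3.7 + 5.74/5854^0.9])² = 0.25/(log₁₀[0.00496 + 0.00233])² = 0.25/(-2.137)² = 0.05475.
Darcy-Weisbach: ΔP = f(L/D)(ρV²/2) = 0.05475·(74.7/0.0232)·(637·0.08318²/2) = 0.05475·3220·2.204 = 388.5 Pa.
Head loss h_f = ΔP/(ρg) = 388.5/(637·9.81) = 0.0622 m.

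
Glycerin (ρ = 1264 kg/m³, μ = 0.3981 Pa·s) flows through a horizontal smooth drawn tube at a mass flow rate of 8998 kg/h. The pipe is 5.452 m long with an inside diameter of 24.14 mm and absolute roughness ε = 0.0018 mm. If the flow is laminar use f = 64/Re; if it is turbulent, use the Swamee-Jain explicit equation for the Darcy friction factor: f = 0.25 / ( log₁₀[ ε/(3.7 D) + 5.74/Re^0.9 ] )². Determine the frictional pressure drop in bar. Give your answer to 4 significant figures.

ΔP ≈ 5.149 bar

ṁ = 8998 kg/h = 8998/3600 = 2.499 kg/s.
A = πD²/4 = π(0.02414)²/4 = 0.0004577 m²; mean velocity V = ṁ/(ρA) = 2.499/(1264 · 0.0004577) = 4.32 m/s.
Reynolds number Re = ρVD/μ = 1264 · 4.32 · 0.02414 / 0.398 = 331.1.
Re < 2300 → laminar flow, so f = 64/Re = 64/331.1 = 0.1933 (the turbulent correlation is not needed).
Darcy-Weisbach: ΔP = f(L/D)(ρV²/2) = 0.1933·(5.452/0.02414)·(1264·4.32²/2) = 0.1933·225.8·1.18e+04 = 5.149e+05 Pa.
ΔP = 5.149e+05 Pa = 5.149 bar.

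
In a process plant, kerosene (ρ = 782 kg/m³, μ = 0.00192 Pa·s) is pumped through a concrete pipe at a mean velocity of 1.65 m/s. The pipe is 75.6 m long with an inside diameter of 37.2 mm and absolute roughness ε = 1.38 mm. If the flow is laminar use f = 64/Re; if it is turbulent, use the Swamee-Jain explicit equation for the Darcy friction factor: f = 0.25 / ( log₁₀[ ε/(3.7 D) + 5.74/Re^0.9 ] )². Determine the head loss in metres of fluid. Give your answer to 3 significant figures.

Reynolds number Re = ρVD/μ = 782 · 1.65 · 0.0372 / 0.00192 = 2.5e+04.
Re > 4000 → turbulent. Relative roughness ε/D = 0.00138/0.0372 = 0.0371. Swamee-Jain: f = 0.25/(log₁₀[0.0371/3.7 + 5.74/2.5e+04^0.9])² = 0.25/(log₁₀[0.01 + 0.000632])² = 0.25/(-1.972)² = 0.06427.
Darcy-Weisbach: ΔP = f(L/D)(ρV²/2) = 0.06427·(75.6/0.0372)·(782·1.65²/2) = 0.06427·2032·1064 = 1.39e+05 Pa.
Head loss h_f = ΔP/(ρg) = 1.39e+05/(782·9.81) = 18.1 m.

h_f ≈ 18.1 m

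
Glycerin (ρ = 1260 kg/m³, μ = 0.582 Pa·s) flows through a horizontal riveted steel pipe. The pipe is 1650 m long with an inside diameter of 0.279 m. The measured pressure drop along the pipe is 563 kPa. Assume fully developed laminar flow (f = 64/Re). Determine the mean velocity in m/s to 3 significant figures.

V ≈ 1.43 m/s

For laminar flow, f = 64/Re with Re = ρVD/μ, so Darcy-Weisbach reduces to ΔP = 32μLV/D². Solving for V: V = ΔP·D²/(32μL) = 5.63e+05·(0.279)²/(32·0.582·1650) = 1.426 m/s.
Check: Re = ρVD/μ = 1260·1.426·0.279/0.582 = 861.4 < 2300, so the laminar assumption holds.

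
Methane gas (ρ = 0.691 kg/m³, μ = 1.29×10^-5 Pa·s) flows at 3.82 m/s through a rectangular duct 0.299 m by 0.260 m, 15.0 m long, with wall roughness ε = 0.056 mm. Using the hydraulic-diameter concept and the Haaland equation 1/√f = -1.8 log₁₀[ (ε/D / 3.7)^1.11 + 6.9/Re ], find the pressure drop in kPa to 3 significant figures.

Hydraulic diameter D_h = 4A/P = 4·(0.299·0.26)/(2·(0.299+0.26)) = 0.311/1.118 = 0.2781 m.
Re = ρVD_h/μ = 0.691·3.82·0.2781/1.29e-05 = 5.691e+04.
ε/D_h = 5.6e-05/0.2781 = 0.000201; Haaland gives 1/√f = -1.8 log₁₀[1.85e-05+0.000121] = 6.939, so f = 0.02077.
ΔP = f(L/D_h)(ρV²/2) = 0.02077·15/0.2781·5.042 = 5.648 Pa.
ΔP = 0.00565 kPa.

ΔP ≈ 0.00565 kPa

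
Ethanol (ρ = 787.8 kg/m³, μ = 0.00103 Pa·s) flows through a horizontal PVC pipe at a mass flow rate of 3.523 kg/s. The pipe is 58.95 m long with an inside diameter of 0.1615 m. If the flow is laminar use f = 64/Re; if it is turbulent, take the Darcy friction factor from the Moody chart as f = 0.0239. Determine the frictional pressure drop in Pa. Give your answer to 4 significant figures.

A = πD²/4 = π(0.1615)²/4 = 0.02048 m²; mean velocity V = ṁ/(ρA) = 3.523/(787.8 · 0.02048) = 0.2183 m/s.
Reynolds number Re = ρVD/μ = 787.8 · 0.2183 · 0.1615 / 0.00103 = 2.697e+04.
Re > 4000 → turbulent; use the Moody-chart value f = 0.0239.
Darcy-Weisbach: ΔP = f(L/D)(ρV²/2) = 0.0239·(58.95/0.1615)·(787.8·0.2183²/2) = 0.0239·365·18.77 = 163.8 Pa.

ΔP ≈ 163.8 Pa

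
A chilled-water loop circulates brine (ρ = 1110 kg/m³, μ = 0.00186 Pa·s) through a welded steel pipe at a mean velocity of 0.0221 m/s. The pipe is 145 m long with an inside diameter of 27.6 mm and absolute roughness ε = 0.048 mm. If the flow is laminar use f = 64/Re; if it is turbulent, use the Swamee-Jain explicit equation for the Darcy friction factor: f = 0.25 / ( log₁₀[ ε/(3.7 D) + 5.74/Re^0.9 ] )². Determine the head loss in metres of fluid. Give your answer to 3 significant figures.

h_f ≈ 0.0230 m

Reynolds number Re = ρVD/μ = 1110 · 0.0221 · 0.0276 / 0.00186 = 364.
Re < 2300 → laminar flow, so f = 64/Re = 64/364 = 0.1758 (the turbulent correlation is not needed).
Darcy-Weisbach: ΔP = f(L/D)(ρV²/2) = 0.1758·(145/0.0276)·(1110·0.0221²/2) = 0.1758·5254·0.2711 = 250.4 Pa.
Head loss h_f = ΔP/(ρg) = 250.4/(1110·9.81) = 0.0230 m.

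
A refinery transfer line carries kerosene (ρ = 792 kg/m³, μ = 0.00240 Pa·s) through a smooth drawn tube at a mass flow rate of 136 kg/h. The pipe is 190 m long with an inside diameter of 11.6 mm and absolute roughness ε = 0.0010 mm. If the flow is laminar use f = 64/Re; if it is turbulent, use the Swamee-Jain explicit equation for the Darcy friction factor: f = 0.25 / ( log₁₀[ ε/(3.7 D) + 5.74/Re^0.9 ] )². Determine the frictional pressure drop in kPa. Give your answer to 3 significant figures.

ΔP ≈ 48.9 kPa

ṁ = 136 kg/h = 136/3600 = 0.03778 kg/s.
A = πD²/4 = π(0.0116)²/4 = 0.0001057 m²; mean velocity V = ṁ/(ρA) = 0.03778/(792 · 0.0001057) = 0.4513 m/s.
Reynolds number Re = ρVD/μ = 792 · 0.4513 · 0.0116 / 0.0024 = 1728.
Re < 2300 → laminar flow, so f = 64/Re = 64/1728 = 0.03704 (the turbulent correlation is not needed).
Darcy-Weisbach: ΔP = f(L/D)(ρV²/2) = 0.03704·(190/0.0116)·(792·0.4513²/2) = 0.03704·1.638e+04·80.67 = 4.894e+04 Pa.
ΔP = 4.894e+04 Pa = 48.9 kPa.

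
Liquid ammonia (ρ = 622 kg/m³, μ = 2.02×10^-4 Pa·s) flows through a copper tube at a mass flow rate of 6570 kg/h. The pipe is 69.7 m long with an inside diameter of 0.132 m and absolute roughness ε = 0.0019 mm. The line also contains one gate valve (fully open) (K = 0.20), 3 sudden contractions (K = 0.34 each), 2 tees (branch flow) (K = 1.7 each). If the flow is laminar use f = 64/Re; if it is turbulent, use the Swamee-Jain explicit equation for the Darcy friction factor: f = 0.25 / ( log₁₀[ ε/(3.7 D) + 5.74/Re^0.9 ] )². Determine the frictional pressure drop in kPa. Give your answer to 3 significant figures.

ΔP ≈ 0.205 kPa

ṁ = 6570 kg/h = 6570/3600 = 1.825 kg/s.
A = πD²/4 = π(0.132)²/4 = 0.01368 m²; mean velocity V = ṁ/(ρA) = 1.825/(622 · 0.01368) = 0.2144 m/s.
Reynolds number Re = ρVD/μ = 622 · 0.2144 · 0.132 / 0.000202 = 8.715e+04.
Re > 4000 → turbulent. Relative roughness ε/D = 1.9e-06/0.132 = 1.44e-05. Swamee-Jain: f = 0.25/(log₁₀[1.44e-05/3.7 + 5.74/8.715e+04^0.9])² = 0.25/(log₁₀[3.89e-06 + 0.000205])² = 0.25/(-3.679)² = 0.01847.
Total minor-loss coefficient ΣK = 1·0.2 + 3·0.34 + 2·1.7 = 4.62.
ΔP = [f·L/D + ΣK]·(ρV²/2) = [0.01847·69.7/0.132 + 4.62]·(622·0.2144²/2) = [9.752 + 4.62]·14.3 = 205.5 Pa.
ΔP = 205.5 Pa = 0.205 kPa.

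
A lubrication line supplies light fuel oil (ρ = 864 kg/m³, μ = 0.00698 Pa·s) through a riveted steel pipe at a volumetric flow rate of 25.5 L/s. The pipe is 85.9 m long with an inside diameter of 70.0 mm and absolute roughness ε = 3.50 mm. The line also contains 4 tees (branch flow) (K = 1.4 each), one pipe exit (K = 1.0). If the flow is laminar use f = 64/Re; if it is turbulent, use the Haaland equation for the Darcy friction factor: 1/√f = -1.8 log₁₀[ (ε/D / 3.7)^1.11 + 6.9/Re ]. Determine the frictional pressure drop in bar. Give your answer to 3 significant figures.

Q = 25.5 L/s = 25.5/1000 = 0.0255 m³/s.
Cross-sectional area A = πD²/4 = π(0.07)²/4 = 0.003848 m²; mean velocity V = Q/A = 0.0255/0.003848 = 6.626 m/s.
Reynolds number Re = ρVD/μ = 864 · 6.626 · 0.07 / 0.00698 = 5.741e+04.
Re > 4000 → turbulent. Relative roughness ε/D = 0.0035/0.07 = 0.05. Haaland: 1/√f = -1.8 log₁₀[(0.05/3.7)^1.11 + 6.9/5.741e+04] = -1.8 log₁₀[0.00842 + 0.00012] = 3.724, so f = 0.07212.
Total minor-loss coefficient ΣK = 4·1.4 + 1·1 = 6.6.
ΔP = [f·L/D + ΣK]·(ρV²/2) = [0.07212·85.9/0.07 + 6.6]·(864·6.626²/2) = [88.5 + 6.6]·1.897e+04 = 1.804e+06 Pa.
ΔP = 1.804e+06 Pa = 18.0 bar.

ΔP ≈ 18.0 bar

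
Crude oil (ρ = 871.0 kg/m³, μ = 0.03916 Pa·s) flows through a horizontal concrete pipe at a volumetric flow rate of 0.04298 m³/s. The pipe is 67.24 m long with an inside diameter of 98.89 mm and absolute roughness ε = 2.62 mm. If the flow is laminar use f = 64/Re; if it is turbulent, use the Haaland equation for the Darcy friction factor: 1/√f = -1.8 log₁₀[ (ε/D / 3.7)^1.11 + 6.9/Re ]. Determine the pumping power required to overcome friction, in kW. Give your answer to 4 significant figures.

P ≈ 22.73 kW

Cross-sectional area A = πD²/4 = π(0.09889)²/4 = 0.007681 m²; mean velocity V = Q/A = 0.04298/0.007681 = 5.596 m/s.
Reynolds number Re = ρVD/μ = 871 · 5.596 · 0.09889 / 0.0392 = 1.231e+04.
Re > 4000 → turbulent. Relative roughness ε/D = 0.00262/0.09889 = 0.0265. Haaland: 1/√f = -1.8 log₁₀[(0.0265/3.7)^1.11 + 6.9/1.231e+04] = -1.8 log₁₀[0.00416 + 0.000561] = 4.187, so f = 0.05704.
Darcy-Weisbach: ΔP = f(L/D)(ρV²/2) = 0.05704·(67.24/0.09889)·(871·5.596²/2) = 0.05704·679.9·1.364e+04 = 5.289e+05 Pa.
Pumping power P = QΔP = 0.04298·5.289e+05 = 22734 W = 22.73 kW.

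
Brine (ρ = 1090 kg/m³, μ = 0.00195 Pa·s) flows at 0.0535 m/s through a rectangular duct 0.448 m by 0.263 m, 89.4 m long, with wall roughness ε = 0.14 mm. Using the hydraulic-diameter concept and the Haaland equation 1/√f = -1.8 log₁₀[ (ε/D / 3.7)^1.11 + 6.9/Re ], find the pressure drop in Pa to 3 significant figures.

ΔP ≈ 13.2 Pa

Hydraulic diameter D_h = 4A/P = 4·(0.448·0.263)/(2·(0.448+0.263)) = 0.4713/1.422 = 0.3314 m.
Re = ρVD_h/μ = 1090·0.0535·0.3314/0.00195 = 9912.
ε/D_h = 0.00014/0.3314 = 0.000422; Haaland gives 1/√f = -1.8 log₁₀[4.21e-05+0.000696] = 5.637, so f = 0.03147.
ΔP = f(L/D_h)(ρV²/2) = 0.03147·89.4/0.3314·1.56 = 13.24 Pa.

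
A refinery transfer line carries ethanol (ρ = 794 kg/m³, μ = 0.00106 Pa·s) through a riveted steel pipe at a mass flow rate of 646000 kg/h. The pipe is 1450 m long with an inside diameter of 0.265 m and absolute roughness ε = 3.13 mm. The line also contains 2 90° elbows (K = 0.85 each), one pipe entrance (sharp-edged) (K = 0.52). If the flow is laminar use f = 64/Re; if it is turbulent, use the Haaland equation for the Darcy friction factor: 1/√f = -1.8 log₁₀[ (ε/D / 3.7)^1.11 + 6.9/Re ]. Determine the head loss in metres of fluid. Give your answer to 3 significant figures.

h_f ≈ 190 m

ṁ = 646000 kg/h = 646000/3600 = 179.4 kg/s.
A = πD²/4 = π(0.265)²/4 = 0.05515 m²; mean velocity V = ṁ/(ρA) = 179.4/(794 · 0.05515) = 4.098 m/s.
Reynolds number Re = ρVD/μ = 794 · 4.098 · 0.265 / 0.00106 = 8.134e+05.
Re > 4000 → turbulent. Relative roughness ε/D = 0.00313/0.265 = 0.0118. Haaland: 1/√f = -1.8 log₁₀[(0.0118/3.7)^1.11 + 6.9/8.134e+05] = -1.8 log₁₀[0.0017 + 8.48e-06] = 4.983, so f = 0.04027.
Total minor-loss coefficient ΣK = 2·0.85 + 1·0.52 = 2.22.
ΔP = [f·L/D + ΣK]·(ρV²/2) = [0.04027·1450/0.265 + 2.22]·(794·4.098²/2) = [220.4 + 2.22]·6666 = 1.484e+06 Pa.
Head loss h_f = ΔP/(ρg) = 1.484e+06/(794·9.81) = 190 m.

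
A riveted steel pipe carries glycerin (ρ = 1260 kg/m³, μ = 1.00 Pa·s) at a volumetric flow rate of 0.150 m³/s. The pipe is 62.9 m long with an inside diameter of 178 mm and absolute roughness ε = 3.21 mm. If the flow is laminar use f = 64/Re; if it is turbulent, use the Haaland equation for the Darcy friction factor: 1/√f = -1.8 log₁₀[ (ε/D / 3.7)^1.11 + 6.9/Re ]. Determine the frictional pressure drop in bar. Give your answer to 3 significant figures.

Cross-sectional area A = πD²/4 = π(0.178)²/4 = 0.02488 m²; mean velocity V = Q/A = 0.15/0.02488 = 6.028 m/s.
Reynolds number Re = ρVD/μ = 1260 · 6.028 · 0.178 / 1 = 1352.
Re < 2300 → laminar flow, so f = 64/Re = 64/1352 = 0.04734 (the turbulent correlation is not needed).
Darcy-Weisbach: ΔP = f(L/D)(ρV²/2) = 0.04734·(62.9/0.178)·(1260·6.028²/2) = 0.04734·353.4·2.289e+04 = 3.829e+05 Pa.
ΔP = 3.829e+05 Pa = 3.83 bar.

ΔP ≈ 3.83 bar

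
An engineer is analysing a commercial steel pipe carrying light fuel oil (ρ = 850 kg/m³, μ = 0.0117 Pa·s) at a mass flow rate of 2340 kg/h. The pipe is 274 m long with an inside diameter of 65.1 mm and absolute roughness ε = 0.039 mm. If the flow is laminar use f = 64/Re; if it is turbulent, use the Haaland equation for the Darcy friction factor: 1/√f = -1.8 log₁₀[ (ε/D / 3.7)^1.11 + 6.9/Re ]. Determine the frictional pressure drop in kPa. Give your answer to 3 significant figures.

ΔP ≈ 5.56 kPa

ṁ = 2340 kg/h = 2340/3600 = 0.65 kg/s.
A = πD²/4 = π(0.0651)²/4 = 0.003329 m²; mean velocity V = ṁ/(ρA) = 0.65/(850 · 0.003329) = 0.2297 m/s.
Reynolds number Re = ρVD/μ = 850 · 0.2297 · 0.0651 / 0.0117 = 1087.
Re < 2300 → laminar flow, so f = 64/Re = 64/1087 = 0.0589 (the turbulent correlation is not needed).
Darcy-Weisbach: ΔP = f(L/D)(ρV²/2) = 0.0589·(274/0.0651)·(850·0.2297²/2) = 0.0589·4209·22.43 = 5561 Pa.
ΔP = 5561 Pa = 5.56 kPa.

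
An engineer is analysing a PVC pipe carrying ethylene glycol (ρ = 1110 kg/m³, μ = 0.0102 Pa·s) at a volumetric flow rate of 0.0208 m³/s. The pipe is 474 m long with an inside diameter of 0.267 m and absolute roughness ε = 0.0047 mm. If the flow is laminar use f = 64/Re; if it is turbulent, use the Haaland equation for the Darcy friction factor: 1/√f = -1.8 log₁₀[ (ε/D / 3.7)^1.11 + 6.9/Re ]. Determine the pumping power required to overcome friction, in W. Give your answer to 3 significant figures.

Cross-sectional area A = πD²/4 = π(0.267)²/4 = 0.05599 m²; mean velocity V = Q/A = 0.0208/0.05599 = 0.3715 m/s.
Reynolds number Re = ρVD/μ = 1110 · 0.3715 · 0.267 / 0.0102 = 1.079e+04.
Re > 4000 → turbulent. Relative roughness ε/D = 4.7e-06/0.267 = 1.76e-05. Haaland: 1/√f = -1.8 log₁₀[(1.76e-05/3.7)^1.11 + 6.9/1.079e+04] = -1.8 log₁₀[1.24e-06 + 0.000639] = 5.748, so f = 0.03026.
Darcy-Weisbach: ΔP = f(L/D)(ρV²/2) = 0.03026·(474/0.267)·(1110·0.3715²/2) = 0.03026·1775·76.59 = 4115 Pa.
Pumping power P = QΔP = 0.0208·4115 = 85.59 W = 85.6 W.

P ≈ 85.6 W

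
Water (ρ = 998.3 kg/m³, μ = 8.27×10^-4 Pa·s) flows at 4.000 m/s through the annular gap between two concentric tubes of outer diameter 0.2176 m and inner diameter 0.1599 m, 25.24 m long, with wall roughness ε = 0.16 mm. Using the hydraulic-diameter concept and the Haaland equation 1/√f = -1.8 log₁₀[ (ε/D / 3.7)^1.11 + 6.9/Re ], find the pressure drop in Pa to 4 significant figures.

Hydraulic diameter D_h = 4A/P = D_o - D_i = 0.2176 - 0.1599 = 0.0577 m.
Re = ρVD_h/μ = 998.3·4·0.0577/0.000827 = 2.786e+05.
ε/D_h = 0.00016/0.0577 = 0.00277; Haaland gives 1/√f = -1.8 log₁₀[0.00034+2.48e-05] = 6.189, so f = 0.02611.
ΔP = f(L/D_h)(ρV²/2) = 0.02611·25.24/0.0577·7986 = 9.12e+04 Pa.

ΔP ≈ 91200 Pa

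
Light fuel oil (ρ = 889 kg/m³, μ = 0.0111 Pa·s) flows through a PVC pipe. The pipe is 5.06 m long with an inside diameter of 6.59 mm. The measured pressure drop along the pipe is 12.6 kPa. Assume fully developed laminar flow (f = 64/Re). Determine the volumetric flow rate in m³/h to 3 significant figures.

For laminar flow, f = 64/Re with Re = ρVD/μ, so Darcy-Weisbach reduces to ΔP = 32μLV/D². Solving for V: V = ΔP·D²/(32μL) = 1.26e+04·(0.00659)²/(32·0.0111·5.06) = 0.3045 m/s.
Check: Re = ρVD/μ = 889·0.3045·0.00659/0.0111 = 160.7 < 2300, so the laminar assumption holds.
Q = V·A = 0.3045·(π/4·0.00659²) = 1.038e-05 m³/s = 0.0374 m³/h.

Q ≈ 0.0374 m³/h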